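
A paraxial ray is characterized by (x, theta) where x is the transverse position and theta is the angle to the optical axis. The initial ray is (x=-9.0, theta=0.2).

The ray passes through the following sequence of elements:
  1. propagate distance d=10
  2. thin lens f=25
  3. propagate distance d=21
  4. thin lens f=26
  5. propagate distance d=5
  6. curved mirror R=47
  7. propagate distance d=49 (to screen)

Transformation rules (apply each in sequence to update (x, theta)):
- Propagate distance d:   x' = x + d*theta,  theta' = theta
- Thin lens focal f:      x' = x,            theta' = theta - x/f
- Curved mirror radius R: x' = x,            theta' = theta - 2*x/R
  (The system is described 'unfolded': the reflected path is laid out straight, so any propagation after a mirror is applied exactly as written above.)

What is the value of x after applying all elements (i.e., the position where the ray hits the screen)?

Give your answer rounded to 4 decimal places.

Initial: x=-9.0000 theta=0.2000
After 1 (propagate distance d=10): x=-7.0000 theta=0.2000
After 2 (thin lens f=25): x=-7.0000 theta=0.4800
After 3 (propagate distance d=21): x=3.0800 theta=0.4800
After 4 (thin lens f=26): x=3.0800 theta=47/130 (≈0.3615)
After 5 (propagate distance d=5): x=3177/650 (≈4.8877) theta=47/130 (≈0.3615)
After 6 (curved mirror R=47): x=3177/650 (≈4.8877) theta=4691/30550 (≈0.1536)
After 7 (propagate distance d=49 (to screen)): x=189589/15275 (≈12.4117) theta=4691/30550 (≈0.1536)
Rounded to 4 decimal places: x = 12.4117

Answer: 12.4117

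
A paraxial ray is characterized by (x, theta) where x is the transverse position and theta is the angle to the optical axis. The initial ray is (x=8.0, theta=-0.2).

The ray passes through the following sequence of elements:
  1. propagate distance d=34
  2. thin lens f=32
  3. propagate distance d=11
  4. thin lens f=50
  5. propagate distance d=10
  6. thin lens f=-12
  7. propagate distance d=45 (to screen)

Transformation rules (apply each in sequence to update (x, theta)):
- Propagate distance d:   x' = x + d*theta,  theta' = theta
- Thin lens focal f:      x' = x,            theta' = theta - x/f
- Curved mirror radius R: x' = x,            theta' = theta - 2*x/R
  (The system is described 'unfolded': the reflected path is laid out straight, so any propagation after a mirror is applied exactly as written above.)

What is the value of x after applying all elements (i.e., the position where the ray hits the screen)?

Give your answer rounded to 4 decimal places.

Answer: -26.0650

Derivation:
Initial: x=8.0000 theta=-0.2000
After 1 (propagate distance d=34): x=1.2000 theta=-0.2000
After 2 (thin lens f=32): x=1.2000 theta=-0.2375
After 3 (propagate distance d=11): x=-1.4125 theta=-0.2375
After 4 (thin lens f=50): x=-1.4125 theta=-837/4000 (≈-0.2093)
After 5 (propagate distance d=10): x=-3.5050 theta=-837/4000 (≈-0.2093)
After 6 (thin lens f=-12): x=-3.5050 theta=-188/375 (≈-0.5013)
After 7 (propagate distance d=45 (to screen)): x=-26.0650 theta=-188/375 (≈-0.5013)
Rounded to 4 decimal places: x = -26.0650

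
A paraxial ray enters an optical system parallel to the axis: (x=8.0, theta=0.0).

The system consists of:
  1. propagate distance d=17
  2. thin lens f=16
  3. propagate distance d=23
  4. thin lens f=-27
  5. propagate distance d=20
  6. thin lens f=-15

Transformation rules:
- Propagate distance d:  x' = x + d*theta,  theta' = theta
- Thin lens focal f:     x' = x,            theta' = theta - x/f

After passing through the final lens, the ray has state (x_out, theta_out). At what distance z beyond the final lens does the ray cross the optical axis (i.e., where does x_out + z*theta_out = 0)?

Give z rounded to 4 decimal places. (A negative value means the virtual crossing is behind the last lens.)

Initial: x=8.0000 theta=0.0000
After 1 (propagate distance d=17): x=8.0000 theta=0.0000
After 2 (thin lens f=16): x=8.0000 theta=-0.5000
After 3 (propagate distance d=23): x=-3.5000 theta=-0.5000
After 4 (thin lens f=-27): x=-3.5000 theta=-17/27 (≈-0.6296)
After 5 (propagate distance d=20): x=-869/54 (≈-16.0926) theta=-17/27 (≈-0.6296)
After 6 (thin lens f=-15): x=-869/54 (≈-16.0926) theta=-1379/810 (≈-1.7025)
z_focus = -x_out/theta_out = -(-869/54)/(-1379/810) = -13035/1379 ≈ -9.4525
Rounded to 4 decimal places: z = -9.4525

Answer: -9.4525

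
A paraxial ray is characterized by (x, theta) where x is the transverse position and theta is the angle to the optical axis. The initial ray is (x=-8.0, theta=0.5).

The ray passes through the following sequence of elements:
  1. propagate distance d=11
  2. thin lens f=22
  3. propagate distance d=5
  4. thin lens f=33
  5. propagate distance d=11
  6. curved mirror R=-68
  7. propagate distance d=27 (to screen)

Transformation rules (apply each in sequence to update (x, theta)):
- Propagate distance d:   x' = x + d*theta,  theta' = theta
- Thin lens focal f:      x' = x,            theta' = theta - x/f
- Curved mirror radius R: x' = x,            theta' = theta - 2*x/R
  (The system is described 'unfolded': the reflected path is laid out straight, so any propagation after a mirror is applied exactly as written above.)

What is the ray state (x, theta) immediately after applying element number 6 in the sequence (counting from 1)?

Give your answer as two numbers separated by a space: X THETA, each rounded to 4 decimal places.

Answer: 7.1288 0.8061

Derivation:
Initial: x=-8.0000 theta=0.5000
After 1 (propagate distance d=11): x=-2.5000 theta=0.5000
After 2 (thin lens f=22): x=-2.5000 theta=27/44 (≈0.6136)
After 3 (propagate distance d=5): x=25/44 (≈0.5682) theta=27/44 (≈0.6136)
After 4 (thin lens f=33): x=25/44 (≈0.5682) theta=433/726 (≈0.5964)
After 5 (propagate distance d=11): x=941/132 (≈7.1288) theta=433/726 (≈0.5964)
After 6 (curved mirror R=-68): x=941/132 (≈7.1288) theta=13265/16456 (≈0.8061)
Rounded to 4 decimal places: x = 7.1288, theta = 0.8061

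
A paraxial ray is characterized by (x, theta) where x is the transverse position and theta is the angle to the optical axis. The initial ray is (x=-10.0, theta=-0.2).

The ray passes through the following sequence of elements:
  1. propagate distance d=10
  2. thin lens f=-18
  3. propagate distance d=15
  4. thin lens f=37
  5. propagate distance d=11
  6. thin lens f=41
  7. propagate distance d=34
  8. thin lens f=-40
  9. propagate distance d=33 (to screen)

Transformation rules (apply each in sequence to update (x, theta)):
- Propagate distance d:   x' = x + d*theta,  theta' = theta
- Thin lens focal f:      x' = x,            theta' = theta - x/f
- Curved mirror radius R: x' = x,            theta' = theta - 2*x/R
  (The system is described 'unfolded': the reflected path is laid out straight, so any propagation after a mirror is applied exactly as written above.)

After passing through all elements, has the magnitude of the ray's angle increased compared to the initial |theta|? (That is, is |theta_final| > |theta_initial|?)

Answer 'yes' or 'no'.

Initial: x=-10.0000 theta=-0.2000
After 1 (propagate distance d=10): x=-12.0000 theta=-0.2000
After 2 (thin lens f=-18): x=-12.0000 theta=-13/15 (≈-0.8667)
After 3 (propagate distance d=15): x=-25.0000 theta=-13/15 (≈-0.8667)
After 4 (thin lens f=37): x=-25.0000 theta=-106/555 (≈-0.1910)
After 5 (propagate distance d=11): x=-15041/555 (≈-27.1009) theta=-106/555 (≈-0.1910)
After 6 (thin lens f=41): x=-15041/555 (≈-27.1009) theta=713/1517 (≈0.4700)
After 7 (propagate distance d=34): x=-253051/22755 (≈-11.1207) theta=713/1517 (≈0.4700)
After 8 (thin lens f=-40): x=-253051/22755 (≈-11.1207) theta=174749/910200 (≈0.1920)
After 9 (propagate distance d=33 (to screen)): x=-4355323/910200 (≈-4.7850) theta=174749/910200 (≈0.1920)
|theta_initial|=0.2000 |theta_final|=174749/910200 (≈0.1920) -> not increased

Answer: no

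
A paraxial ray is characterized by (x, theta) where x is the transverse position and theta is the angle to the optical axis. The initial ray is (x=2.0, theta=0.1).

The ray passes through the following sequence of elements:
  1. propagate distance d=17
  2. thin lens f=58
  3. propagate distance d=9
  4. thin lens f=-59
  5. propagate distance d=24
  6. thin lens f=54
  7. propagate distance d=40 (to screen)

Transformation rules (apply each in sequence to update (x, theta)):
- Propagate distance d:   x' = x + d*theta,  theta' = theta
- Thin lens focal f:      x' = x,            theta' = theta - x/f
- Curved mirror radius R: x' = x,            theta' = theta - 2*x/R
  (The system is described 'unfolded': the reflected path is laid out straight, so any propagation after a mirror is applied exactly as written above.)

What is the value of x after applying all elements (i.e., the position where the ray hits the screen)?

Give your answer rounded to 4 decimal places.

Answer: 5.8713

Derivation:
Initial: x=2.0000 theta=0.1000
After 1 (propagate distance d=17): x=3.7000 theta=0.1000
After 2 (thin lens f=58): x=3.7000 theta=21/580 (≈0.0362)
After 3 (propagate distance d=9): x=467/116 (≈4.0259) theta=21/580 (≈0.0362)
After 4 (thin lens f=-59): x=467/116 (≈4.0259) theta=1787/17110 (≈0.1044)
After 5 (propagate distance d=24): x=223541/34220 (≈6.5325) theta=1787/17110 (≈0.1044)
After 6 (thin lens f=54): x=223541/34220 (≈6.5325) theta=-6109/369576 (≈-0.0165)
After 7 (propagate distance d=40 (to screen)): x=5424707/923940 (≈5.8713) theta=-6109/369576 (≈-0.0165)
Rounded to 4 decimal places: x = 5.8713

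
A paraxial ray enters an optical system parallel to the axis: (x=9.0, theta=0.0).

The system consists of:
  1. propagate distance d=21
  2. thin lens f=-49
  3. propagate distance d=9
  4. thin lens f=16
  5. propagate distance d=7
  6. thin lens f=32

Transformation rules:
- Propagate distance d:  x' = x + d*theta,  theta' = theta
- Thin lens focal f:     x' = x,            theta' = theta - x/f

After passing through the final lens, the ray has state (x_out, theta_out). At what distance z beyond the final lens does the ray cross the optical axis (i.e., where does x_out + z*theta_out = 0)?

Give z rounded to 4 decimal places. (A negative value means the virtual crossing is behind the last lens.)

Answer: 10.2568

Derivation:
Initial: x=9.0000 theta=0.0000
After 1 (propagate distance d=21): x=9.0000 theta=0.0000
After 2 (thin lens f=-49): x=9.0000 theta=9/49 (≈0.1837)
After 3 (propagate distance d=9): x=522/49 (≈10.6531) theta=9/49 (≈0.1837)
After 4 (thin lens f=16): x=522/49 (≈10.6531) theta=-27/56 (≈-0.4821)
After 5 (propagate distance d=7): x=2853/392 (≈7.2781) theta=-27/56 (≈-0.4821)
After 6 (thin lens f=32): x=2853/392 (≈7.2781) theta=-8901/12544 (≈-0.7096)
z_focus = -x_out/theta_out = -(2853/392)/(-8901/12544) = 10144/989 ≈ 10.2568
Rounded to 4 decimal places: z = 10.2568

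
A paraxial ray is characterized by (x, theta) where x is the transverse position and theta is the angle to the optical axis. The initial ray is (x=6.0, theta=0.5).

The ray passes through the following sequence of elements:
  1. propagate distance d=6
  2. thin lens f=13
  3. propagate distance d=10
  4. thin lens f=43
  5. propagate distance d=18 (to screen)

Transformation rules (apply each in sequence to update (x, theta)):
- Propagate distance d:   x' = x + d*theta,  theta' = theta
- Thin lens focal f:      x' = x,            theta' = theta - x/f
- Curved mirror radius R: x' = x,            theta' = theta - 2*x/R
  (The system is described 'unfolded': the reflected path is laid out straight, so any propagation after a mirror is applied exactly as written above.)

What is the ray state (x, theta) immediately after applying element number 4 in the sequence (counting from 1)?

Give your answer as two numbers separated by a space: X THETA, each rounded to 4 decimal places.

Initial: x=6.0000 theta=0.5000
After 1 (propagate distance d=6): x=9.0000 theta=0.5000
After 2 (thin lens f=13): x=9.0000 theta=-5/26 (≈-0.1923)
After 3 (propagate distance d=10): x=92/13 (≈7.0769) theta=-5/26 (≈-0.1923)
After 4 (thin lens f=43): x=92/13 (≈7.0769) theta=-399/1118 (≈-0.3569)
Rounded to 4 decimal places: x = 7.0769, theta = -0.3569

Answer: 7.0769 -0.3569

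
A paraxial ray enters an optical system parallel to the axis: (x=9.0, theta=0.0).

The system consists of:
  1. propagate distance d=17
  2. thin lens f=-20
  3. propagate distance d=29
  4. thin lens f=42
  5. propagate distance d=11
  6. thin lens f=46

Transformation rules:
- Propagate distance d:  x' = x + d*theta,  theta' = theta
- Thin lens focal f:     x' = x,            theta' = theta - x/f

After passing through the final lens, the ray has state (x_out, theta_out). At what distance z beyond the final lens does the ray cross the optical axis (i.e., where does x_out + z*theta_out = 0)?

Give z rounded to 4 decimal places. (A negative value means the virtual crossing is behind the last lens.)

Answer: 39.5684

Derivation:
Initial: x=9.0000 theta=0.0000
After 1 (propagate distance d=17): x=9.0000 theta=0.0000
After 2 (thin lens f=-20): x=9.0000 theta=0.4500
After 3 (propagate distance d=29): x=22.0500 theta=0.4500
After 4 (thin lens f=42): x=22.0500 theta=-0.0750
After 5 (propagate distance d=11): x=21.2250 theta=-0.0750
After 6 (thin lens f=46): x=21.2250 theta=-987/1840 (≈-0.5364)
z_focus = -x_out/theta_out = -(21.2250)/(-987/1840) = 13018/329 ≈ 39.5684
Rounded to 4 decimal places: z = 39.5684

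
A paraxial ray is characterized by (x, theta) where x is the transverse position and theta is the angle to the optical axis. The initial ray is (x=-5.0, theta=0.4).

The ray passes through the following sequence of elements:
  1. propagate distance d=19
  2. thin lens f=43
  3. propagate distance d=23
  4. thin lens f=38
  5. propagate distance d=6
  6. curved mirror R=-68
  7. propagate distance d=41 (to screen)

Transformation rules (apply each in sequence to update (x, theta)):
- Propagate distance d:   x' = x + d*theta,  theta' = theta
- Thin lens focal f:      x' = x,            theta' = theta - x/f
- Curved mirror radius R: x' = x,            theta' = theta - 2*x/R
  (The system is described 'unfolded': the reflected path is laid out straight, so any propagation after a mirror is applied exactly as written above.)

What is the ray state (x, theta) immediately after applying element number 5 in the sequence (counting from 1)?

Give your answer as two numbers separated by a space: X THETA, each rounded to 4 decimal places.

Initial: x=-5.0000 theta=0.4000
After 1 (propagate distance d=19): x=2.6000 theta=0.4000
After 2 (thin lens f=43): x=2.6000 theta=73/215 (≈0.3395)
After 3 (propagate distance d=23): x=2238/215 (≈10.4093) theta=73/215 (≈0.3395)
After 4 (thin lens f=38): x=2238/215 (≈10.4093) theta=268/4085 (≈0.0656)
After 5 (propagate distance d=6): x=8826/817 (≈10.8029) theta=268/4085 (≈0.0656)
Rounded to 4 decimal places: x = 10.8029, theta = 0.0656

Answer: 10.8029 0.0656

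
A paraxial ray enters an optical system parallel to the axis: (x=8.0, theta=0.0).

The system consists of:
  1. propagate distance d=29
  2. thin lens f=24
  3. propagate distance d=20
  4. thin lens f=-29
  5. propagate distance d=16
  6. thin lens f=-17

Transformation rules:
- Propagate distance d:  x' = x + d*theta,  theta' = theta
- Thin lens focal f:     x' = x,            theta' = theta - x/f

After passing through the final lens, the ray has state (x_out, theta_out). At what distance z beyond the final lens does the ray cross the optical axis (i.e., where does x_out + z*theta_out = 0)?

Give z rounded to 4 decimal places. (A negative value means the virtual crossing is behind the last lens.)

Answer: -6.8096

Derivation:
Initial: x=8.0000 theta=0.0000
After 1 (propagate distance d=29): x=8.0000 theta=0.0000
After 2 (thin lens f=24): x=8.0000 theta=-1/3 (≈-0.3333)
After 3 (propagate distance d=20): x=4/3 (≈1.3333) theta=-1/3 (≈-0.3333)
After 4 (thin lens f=-29): x=4/3 (≈1.3333) theta=-25/87 (≈-0.2874)
After 5 (propagate distance d=16): x=-284/87 (≈-3.2644) theta=-25/87 (≈-0.2874)
After 6 (thin lens f=-17): x=-284/87 (≈-3.2644) theta=-709/1479 (≈-0.4794)
z_focus = -x_out/theta_out = -(-284/87)/(-709/1479) = -4828/709 ≈ -6.8096
Rounded to 4 decimal places: z = -6.8096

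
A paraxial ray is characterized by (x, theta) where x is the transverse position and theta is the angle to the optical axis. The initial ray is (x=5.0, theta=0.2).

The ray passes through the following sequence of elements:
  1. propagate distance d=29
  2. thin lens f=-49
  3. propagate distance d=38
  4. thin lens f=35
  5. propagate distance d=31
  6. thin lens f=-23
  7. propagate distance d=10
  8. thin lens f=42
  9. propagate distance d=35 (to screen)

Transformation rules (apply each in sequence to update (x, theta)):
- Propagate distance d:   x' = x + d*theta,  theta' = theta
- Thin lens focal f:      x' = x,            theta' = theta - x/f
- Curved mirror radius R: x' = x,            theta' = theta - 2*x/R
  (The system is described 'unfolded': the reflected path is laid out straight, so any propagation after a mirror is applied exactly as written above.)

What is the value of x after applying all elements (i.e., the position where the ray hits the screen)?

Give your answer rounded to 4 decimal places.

Answer: 15.7016

Derivation:
Initial: x=5.0000 theta=0.2000
After 1 (propagate distance d=29): x=10.8000 theta=0.2000
After 2 (thin lens f=-49): x=10.8000 theta=103/245 (≈0.4204)
After 3 (propagate distance d=38): x=1312/49 (≈26.7755) theta=103/245 (≈0.4204)
After 4 (thin lens f=35): x=1312/49 (≈26.7755) theta=-591/1715 (≈-0.3446)
After 5 (propagate distance d=31): x=27599/1715 (≈16.0927) theta=-591/1715 (≈-0.3446)
After 6 (thin lens f=-23): x=27599/1715 (≈16.0927) theta=14006/39445 (≈0.3551)
After 7 (propagate distance d=10): x=2259/115 (≈19.6435) theta=14006/39445 (≈0.3551)
After 8 (thin lens f=42): x=2259/115 (≈19.6435) theta=-1777/15778 (≈-0.1126)
After 9 (propagate distance d=35 (to screen)): x=176957/11270 (≈15.7016) theta=-1777/15778 (≈-0.1126)
Rounded to 4 decimal places: x = 15.7016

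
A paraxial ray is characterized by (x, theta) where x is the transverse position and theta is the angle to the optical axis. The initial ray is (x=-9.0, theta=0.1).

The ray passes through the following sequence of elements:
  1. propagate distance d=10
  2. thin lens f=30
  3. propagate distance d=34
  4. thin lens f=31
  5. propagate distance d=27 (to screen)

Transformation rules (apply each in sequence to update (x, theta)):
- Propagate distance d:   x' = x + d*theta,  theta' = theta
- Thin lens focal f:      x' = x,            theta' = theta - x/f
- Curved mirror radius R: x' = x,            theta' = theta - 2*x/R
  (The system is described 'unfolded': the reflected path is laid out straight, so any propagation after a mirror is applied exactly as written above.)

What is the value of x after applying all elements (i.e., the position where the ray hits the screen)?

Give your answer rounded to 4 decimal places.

Initial: x=-9.0000 theta=0.1000
After 1 (propagate distance d=10): x=-8.0000 theta=0.1000
After 2 (thin lens f=30): x=-8.0000 theta=11/30 (≈0.3667)
After 3 (propagate distance d=34): x=67/15 (≈4.4667) theta=11/30 (≈0.3667)
After 4 (thin lens f=31): x=67/15 (≈4.4667) theta=69/310 (≈0.2226)
After 5 (propagate distance d=27 (to screen)): x=9743/930 (≈10.4763) theta=69/310 (≈0.2226)
Rounded to 4 decimal places: x = 10.4763

Answer: 10.4763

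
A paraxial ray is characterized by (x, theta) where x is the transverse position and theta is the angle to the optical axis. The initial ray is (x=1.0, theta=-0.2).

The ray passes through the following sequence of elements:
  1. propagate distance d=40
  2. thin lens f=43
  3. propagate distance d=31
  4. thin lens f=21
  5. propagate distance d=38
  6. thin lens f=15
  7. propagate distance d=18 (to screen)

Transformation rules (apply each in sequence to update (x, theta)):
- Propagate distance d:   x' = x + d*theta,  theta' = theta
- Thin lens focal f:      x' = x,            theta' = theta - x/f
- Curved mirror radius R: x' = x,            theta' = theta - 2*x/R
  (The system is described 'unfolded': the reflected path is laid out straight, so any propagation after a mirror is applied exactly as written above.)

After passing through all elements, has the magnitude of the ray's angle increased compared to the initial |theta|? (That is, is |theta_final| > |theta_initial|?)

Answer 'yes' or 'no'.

Initial: x=1.0000 theta=-0.2000
After 1 (propagate distance d=40): x=-7.0000 theta=-0.2000
After 2 (thin lens f=43): x=-7.0000 theta=-8/215 (≈-0.0372)
After 3 (propagate distance d=31): x=-1753/215 (≈-8.1535) theta=-8/215 (≈-0.0372)
After 4 (thin lens f=21): x=-1753/215 (≈-8.1535) theta=317/903 (≈0.3511)
After 5 (propagate distance d=38): x=23417/4515 (≈5.1865) theta=317/903 (≈0.3511)
After 6 (thin lens f=15): x=23417/4515 (≈5.1865) theta=358/67725 (≈0.0053)
After 7 (propagate distance d=18 (to screen)): x=119233/22575 (≈5.2816) theta=358/67725 (≈0.0053)
|theta_initial|=0.2000 |theta_final|=358/67725 (≈0.0053) -> not increased

Answer: no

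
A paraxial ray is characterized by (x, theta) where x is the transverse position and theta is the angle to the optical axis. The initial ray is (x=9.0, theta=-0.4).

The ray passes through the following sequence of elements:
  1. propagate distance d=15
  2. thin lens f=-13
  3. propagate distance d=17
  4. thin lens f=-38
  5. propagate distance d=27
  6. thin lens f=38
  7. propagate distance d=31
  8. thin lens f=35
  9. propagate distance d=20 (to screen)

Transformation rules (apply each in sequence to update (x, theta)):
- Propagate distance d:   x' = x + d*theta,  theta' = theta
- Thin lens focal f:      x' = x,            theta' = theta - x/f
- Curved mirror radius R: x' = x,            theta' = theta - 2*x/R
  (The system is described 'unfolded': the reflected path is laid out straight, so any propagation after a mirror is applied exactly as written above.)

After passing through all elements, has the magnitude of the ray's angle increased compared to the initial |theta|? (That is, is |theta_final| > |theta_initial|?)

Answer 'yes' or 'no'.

Initial: x=9.0000 theta=-0.4000
After 1 (propagate distance d=15): x=3.0000 theta=-0.4000
After 2 (thin lens f=-13): x=3.0000 theta=-11/65 (≈-0.1692)
After 3 (propagate distance d=17): x=8/65 (≈0.1231) theta=-11/65 (≈-0.1692)
After 4 (thin lens f=-38): x=8/65 (≈0.1231) theta=-41/247 (≈-0.1660)
After 5 (propagate distance d=27): x=-5383/1235 (≈-4.3587) theta=-41/247 (≈-0.1660)
After 6 (thin lens f=38): x=-5383/1235 (≈-4.3587) theta=-2407/46930 (≈-0.0513)
After 7 (propagate distance d=31): x=-279171/46930 (≈-5.9487) theta=-2407/46930 (≈-0.0513)
After 8 (thin lens f=35): x=-279171/46930 (≈-5.9487) theta=97463/821275 (≈0.1187)
After 9 (propagate distance d=20 (to screen)): x=-1174493/328510 (≈-3.5752) theta=97463/821275 (≈0.1187)
|theta_initial|=0.4000 |theta_final|=97463/821275 (≈0.1187) -> not increased

Answer: no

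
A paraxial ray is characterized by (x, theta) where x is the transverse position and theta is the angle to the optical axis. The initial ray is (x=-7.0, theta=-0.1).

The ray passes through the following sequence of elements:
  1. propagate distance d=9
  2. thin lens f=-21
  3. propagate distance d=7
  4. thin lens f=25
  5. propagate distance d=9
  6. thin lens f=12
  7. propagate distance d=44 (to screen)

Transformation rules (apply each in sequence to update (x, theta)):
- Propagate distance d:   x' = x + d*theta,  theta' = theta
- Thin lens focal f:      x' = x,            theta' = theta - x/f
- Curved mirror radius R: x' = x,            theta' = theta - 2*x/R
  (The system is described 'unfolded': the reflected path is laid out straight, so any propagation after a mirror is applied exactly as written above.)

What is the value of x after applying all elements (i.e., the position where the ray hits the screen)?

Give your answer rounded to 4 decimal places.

Initial: x=-7.0000 theta=-0.1000
After 1 (propagate distance d=9): x=-7.9000 theta=-0.1000
After 2 (thin lens f=-21): x=-7.9000 theta=-10/21 (≈-0.4762)
After 3 (propagate distance d=7): x=-337/30 (≈-11.2333) theta=-10/21 (≈-0.4762)
After 4 (thin lens f=25): x=-337/30 (≈-11.2333) theta=-47/1750 (≈-0.0269)
After 5 (propagate distance d=9): x=-30122/2625 (≈-11.4750) theta=-47/1750 (≈-0.0269)
After 6 (thin lens f=12): x=-30122/2625 (≈-11.4750) theta=7319/7875 (≈0.9294)
After 7 (propagate distance d=44 (to screen)): x=46334/1575 (≈29.4184) theta=7319/7875 (≈0.9294)
Rounded to 4 decimal places: x = 29.4184

Answer: 29.4184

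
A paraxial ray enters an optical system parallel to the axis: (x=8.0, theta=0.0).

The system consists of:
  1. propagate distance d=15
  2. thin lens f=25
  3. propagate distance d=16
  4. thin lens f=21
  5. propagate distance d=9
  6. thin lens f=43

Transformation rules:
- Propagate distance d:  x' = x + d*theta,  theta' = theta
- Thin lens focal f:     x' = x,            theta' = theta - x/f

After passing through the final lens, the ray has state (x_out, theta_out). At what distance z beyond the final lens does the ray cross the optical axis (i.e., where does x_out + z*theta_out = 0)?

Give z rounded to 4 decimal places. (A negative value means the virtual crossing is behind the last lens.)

Initial: x=8.0000 theta=0.0000
After 1 (propagate distance d=15): x=8.0000 theta=0.0000
After 2 (thin lens f=25): x=8.0000 theta=-0.3200
After 3 (propagate distance d=16): x=2.8800 theta=-0.3200
After 4 (thin lens f=21): x=2.8800 theta=-16/35 (≈-0.4571)
After 5 (propagate distance d=9): x=-216/175 (≈-1.2343) theta=-16/35 (≈-0.4571)
After 6 (thin lens f=43): x=-216/175 (≈-1.2343) theta=-3224/7525 (≈-0.4284)
z_focus = -x_out/theta_out = -(-216/175)/(-3224/7525) = -1161/403 ≈ -2.8809
Rounded to 4 decimal places: z = -2.8809

Answer: -2.8809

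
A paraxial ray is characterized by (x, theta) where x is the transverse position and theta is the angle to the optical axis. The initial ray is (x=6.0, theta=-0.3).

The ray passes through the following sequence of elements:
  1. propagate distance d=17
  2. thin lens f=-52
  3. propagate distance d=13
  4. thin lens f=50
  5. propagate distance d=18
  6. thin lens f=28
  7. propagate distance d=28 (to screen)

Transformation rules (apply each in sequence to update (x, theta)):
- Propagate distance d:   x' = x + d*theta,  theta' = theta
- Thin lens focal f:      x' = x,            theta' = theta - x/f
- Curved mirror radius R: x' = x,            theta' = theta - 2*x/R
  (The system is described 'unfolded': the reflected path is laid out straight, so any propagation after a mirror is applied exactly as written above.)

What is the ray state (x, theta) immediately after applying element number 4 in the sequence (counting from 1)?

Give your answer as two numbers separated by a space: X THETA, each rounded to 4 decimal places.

Answer: -2.7750 -0.2272

Derivation:
Initial: x=6.0000 theta=-0.3000
After 1 (propagate distance d=17): x=0.9000 theta=-0.3000
After 2 (thin lens f=-52): x=0.9000 theta=-147/520 (≈-0.2827)
After 3 (propagate distance d=13): x=-2.7750 theta=-147/520 (≈-0.2827)
After 4 (thin lens f=50): x=-2.7750 theta=-5907/26000 (≈-0.2272)
Rounded to 4 decimal places: x = -2.7750, theta = -0.2272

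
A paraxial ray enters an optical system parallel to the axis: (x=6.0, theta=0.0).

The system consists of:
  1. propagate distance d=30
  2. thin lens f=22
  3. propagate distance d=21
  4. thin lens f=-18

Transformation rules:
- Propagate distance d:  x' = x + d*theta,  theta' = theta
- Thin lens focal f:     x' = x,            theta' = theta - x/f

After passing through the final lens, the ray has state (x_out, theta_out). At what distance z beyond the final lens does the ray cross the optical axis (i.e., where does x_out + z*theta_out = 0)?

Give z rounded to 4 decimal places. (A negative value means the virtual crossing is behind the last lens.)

Initial: x=6.0000 theta=0.0000
After 1 (propagate distance d=30): x=6.0000 theta=0.0000
After 2 (thin lens f=22): x=6.0000 theta=-3/11 (≈-0.2727)
After 3 (propagate distance d=21): x=3/11 (≈0.2727) theta=-3/11 (≈-0.2727)
After 4 (thin lens f=-18): x=3/11 (≈0.2727) theta=-17/66 (≈-0.2576)
z_focus = -x_out/theta_out = -(3/11)/(-17/66) = 18/17 ≈ 1.0588
Rounded to 4 decimal places: z = 1.0588

Answer: 1.0588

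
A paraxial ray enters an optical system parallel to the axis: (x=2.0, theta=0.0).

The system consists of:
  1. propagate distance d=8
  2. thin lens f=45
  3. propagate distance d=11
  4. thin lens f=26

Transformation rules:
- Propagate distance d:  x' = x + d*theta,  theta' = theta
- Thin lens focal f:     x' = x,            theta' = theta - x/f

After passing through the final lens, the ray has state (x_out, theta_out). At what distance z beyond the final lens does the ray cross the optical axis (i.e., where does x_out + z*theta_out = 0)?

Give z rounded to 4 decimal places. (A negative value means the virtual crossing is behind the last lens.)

Answer: 14.7333

Derivation:
Initial: x=2.0000 theta=0.0000
After 1 (propagate distance d=8): x=2.0000 theta=0.0000
After 2 (thin lens f=45): x=2.0000 theta=-2/45 (≈-0.0444)
After 3 (propagate distance d=11): x=68/45 (≈1.5111) theta=-2/45 (≈-0.0444)
After 4 (thin lens f=26): x=68/45 (≈1.5111) theta=-4/39 (≈-0.1026)
z_focus = -x_out/theta_out = -(68/45)/(-4/39) = 221/15 ≈ 14.7333
Rounded to 4 decimal places: z = 14.7333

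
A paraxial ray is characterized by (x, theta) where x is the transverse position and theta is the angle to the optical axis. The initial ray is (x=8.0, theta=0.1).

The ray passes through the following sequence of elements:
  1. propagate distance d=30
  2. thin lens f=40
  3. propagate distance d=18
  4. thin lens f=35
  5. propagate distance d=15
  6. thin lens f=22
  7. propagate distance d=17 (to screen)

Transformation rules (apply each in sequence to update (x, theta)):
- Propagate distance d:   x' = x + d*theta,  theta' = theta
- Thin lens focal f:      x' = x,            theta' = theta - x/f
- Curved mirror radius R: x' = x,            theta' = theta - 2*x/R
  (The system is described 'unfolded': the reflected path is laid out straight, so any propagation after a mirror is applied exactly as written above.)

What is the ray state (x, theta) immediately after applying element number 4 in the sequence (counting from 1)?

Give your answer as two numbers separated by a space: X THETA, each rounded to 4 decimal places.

Answer: 7.8500 -0.3993

Derivation:
Initial: x=8.0000 theta=0.1000
After 1 (propagate distance d=30): x=11.0000 theta=0.1000
After 2 (thin lens f=40): x=11.0000 theta=-0.1750
After 3 (propagate distance d=18): x=7.8500 theta=-0.1750
After 4 (thin lens f=35): x=7.8500 theta=-559/1400 (≈-0.3993)
Rounded to 4 decimal places: x = 7.8500, theta = -0.3993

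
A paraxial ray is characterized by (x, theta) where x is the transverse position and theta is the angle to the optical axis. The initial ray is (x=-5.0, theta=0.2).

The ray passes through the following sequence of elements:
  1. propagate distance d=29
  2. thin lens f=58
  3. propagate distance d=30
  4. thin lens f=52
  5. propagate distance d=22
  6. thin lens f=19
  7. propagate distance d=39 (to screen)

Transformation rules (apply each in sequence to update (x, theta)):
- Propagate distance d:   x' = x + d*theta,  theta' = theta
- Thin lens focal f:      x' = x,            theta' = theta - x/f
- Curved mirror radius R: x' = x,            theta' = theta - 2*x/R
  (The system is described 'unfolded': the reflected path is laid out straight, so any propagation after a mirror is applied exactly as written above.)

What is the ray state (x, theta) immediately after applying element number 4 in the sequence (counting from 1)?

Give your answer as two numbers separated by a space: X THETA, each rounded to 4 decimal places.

Answer: 6.3862 0.0634

Derivation:
Initial: x=-5.0000 theta=0.2000
After 1 (propagate distance d=29): x=0.8000 theta=0.2000
After 2 (thin lens f=58): x=0.8000 theta=27/145 (≈0.1862)
After 3 (propagate distance d=30): x=926/145 (≈6.3862) theta=27/145 (≈0.1862)
After 4 (thin lens f=52): x=926/145 (≈6.3862) theta=239/3770 (≈0.0634)
Rounded to 4 decimal places: x = 6.3862, theta = 0.0634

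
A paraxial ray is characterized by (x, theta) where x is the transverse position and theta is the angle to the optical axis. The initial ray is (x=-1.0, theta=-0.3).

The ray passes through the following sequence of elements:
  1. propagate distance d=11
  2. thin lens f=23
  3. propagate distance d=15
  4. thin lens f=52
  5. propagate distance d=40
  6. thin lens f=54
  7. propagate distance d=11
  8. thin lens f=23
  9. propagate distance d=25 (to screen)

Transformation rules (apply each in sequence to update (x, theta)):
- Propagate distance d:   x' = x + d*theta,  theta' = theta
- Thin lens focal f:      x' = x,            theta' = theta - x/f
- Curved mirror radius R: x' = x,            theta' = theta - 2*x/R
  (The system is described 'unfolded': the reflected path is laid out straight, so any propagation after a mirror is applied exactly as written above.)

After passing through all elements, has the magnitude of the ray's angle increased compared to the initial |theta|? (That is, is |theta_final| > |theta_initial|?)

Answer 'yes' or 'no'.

Initial: x=-1.0000 theta=-0.3000
After 1 (propagate distance d=11): x=-4.3000 theta=-0.3000
After 2 (thin lens f=23): x=-4.3000 theta=-13/115 (≈-0.1130)
After 3 (propagate distance d=15): x=-1379/230 (≈-5.9957) theta=-13/115 (≈-0.1130)
After 4 (thin lens f=52): x=-1379/230 (≈-5.9957) theta=27/11960 (≈0.0023)
After 5 (propagate distance d=40): x=-17657/2990 (≈-5.9054) theta=27/11960 (≈0.0023)
After 6 (thin lens f=54): x=-17657/2990 (≈-5.9054) theta=36043/322920 (≈0.1116)
After 7 (propagate distance d=11): x=-116191/24840 (≈-4.6776) theta=36043/322920 (≈0.1116)
After 8 (thin lens f=23): x=-116191/24840 (≈-4.6776) theta=97478/309465 (≈0.3150)
After 9 (propagate distance d=25 (to screen)): x=23745691/7427160 (≈3.1971) theta=97478/309465 (≈0.3150)
|theta_initial|=0.3000 |theta_final|=97478/309465 (≈0.3150) -> increased

Answer: yes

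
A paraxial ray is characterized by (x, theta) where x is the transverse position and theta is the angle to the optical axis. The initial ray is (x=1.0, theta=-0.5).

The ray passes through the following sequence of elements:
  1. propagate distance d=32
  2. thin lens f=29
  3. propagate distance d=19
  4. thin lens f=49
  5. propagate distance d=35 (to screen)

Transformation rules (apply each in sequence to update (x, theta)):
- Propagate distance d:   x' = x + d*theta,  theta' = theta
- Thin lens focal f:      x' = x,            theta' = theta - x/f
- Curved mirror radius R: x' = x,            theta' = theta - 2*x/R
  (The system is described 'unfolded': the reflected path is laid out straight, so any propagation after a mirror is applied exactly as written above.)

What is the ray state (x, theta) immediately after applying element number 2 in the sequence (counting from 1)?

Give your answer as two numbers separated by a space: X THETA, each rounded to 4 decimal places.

Initial: x=1.0000 theta=-0.5000
After 1 (propagate distance d=32): x=-15.0000 theta=-0.5000
After 2 (thin lens f=29): x=-15.0000 theta=1/58 (≈0.0172)
Rounded to 4 decimal places: x = -15.0000, theta = 0.0172

Answer: -15.0000 0.0172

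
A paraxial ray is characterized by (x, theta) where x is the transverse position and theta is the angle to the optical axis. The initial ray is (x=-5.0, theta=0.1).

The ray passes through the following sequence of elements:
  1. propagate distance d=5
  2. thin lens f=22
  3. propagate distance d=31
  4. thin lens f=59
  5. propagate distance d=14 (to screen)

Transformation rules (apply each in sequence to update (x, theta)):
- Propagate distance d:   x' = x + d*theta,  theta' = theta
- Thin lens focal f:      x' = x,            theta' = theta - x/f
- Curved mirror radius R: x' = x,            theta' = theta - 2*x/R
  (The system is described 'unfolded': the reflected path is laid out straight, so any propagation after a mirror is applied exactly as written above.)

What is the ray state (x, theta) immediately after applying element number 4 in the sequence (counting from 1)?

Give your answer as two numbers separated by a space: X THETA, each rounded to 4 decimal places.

Answer: 4.9409 0.2208

Derivation:
Initial: x=-5.0000 theta=0.1000
After 1 (propagate distance d=5): x=-4.5000 theta=0.1000
After 2 (thin lens f=22): x=-4.5000 theta=67/220 (≈0.3045)
After 3 (propagate distance d=31): x=1087/220 (≈4.9409) theta=67/220 (≈0.3045)
After 4 (thin lens f=59): x=1087/220 (≈4.9409) theta=1433/6490 (≈0.2208)
Rounded to 4 decimal places: x = 4.9409, theta = 0.2208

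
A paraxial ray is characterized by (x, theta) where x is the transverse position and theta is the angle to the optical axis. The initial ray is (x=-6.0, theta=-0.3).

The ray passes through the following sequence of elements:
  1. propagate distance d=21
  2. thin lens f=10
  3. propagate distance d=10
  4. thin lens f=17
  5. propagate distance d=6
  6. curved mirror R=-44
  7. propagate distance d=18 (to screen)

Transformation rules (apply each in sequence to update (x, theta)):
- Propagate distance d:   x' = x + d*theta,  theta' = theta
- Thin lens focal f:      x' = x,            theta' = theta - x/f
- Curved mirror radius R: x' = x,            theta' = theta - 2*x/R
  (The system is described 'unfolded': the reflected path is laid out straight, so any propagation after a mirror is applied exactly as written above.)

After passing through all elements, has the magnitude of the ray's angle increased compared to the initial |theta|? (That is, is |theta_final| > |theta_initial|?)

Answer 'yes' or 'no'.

Initial: x=-6.0000 theta=-0.3000
After 1 (propagate distance d=21): x=-12.3000 theta=-0.3000
After 2 (thin lens f=10): x=-12.3000 theta=0.9300
After 3 (propagate distance d=10): x=-3.0000 theta=0.9300
After 4 (thin lens f=17): x=-3.0000 theta=1881/1700 (≈1.1065)
After 5 (propagate distance d=6): x=3093/850 (≈3.6388) theta=1881/1700 (≈1.1065)
After 6 (curved mirror R=-44): x=3093/850 (≈3.6388) theta=5946/4675 (≈1.2719)
After 7 (propagate distance d=18 (to screen)): x=248079/9350 (≈26.5325) theta=5946/4675 (≈1.2719)
|theta_initial|=0.3000 |theta_final|=5946/4675 (≈1.2719) -> increased

Answer: yes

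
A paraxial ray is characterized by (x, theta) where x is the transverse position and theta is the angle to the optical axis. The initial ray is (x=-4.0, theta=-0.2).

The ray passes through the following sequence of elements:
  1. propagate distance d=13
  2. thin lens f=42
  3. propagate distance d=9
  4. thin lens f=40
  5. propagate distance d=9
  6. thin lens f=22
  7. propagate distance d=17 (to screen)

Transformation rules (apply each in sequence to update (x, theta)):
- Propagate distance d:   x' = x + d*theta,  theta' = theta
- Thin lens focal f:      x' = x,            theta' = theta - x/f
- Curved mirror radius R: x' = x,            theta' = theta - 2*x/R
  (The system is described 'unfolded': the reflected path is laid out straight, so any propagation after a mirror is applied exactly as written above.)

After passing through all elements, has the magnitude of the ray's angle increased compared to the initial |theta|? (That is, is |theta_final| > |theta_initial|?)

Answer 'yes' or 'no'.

Initial: x=-4.0000 theta=-0.2000
After 1 (propagate distance d=13): x=-6.6000 theta=-0.2000
After 2 (thin lens f=42): x=-6.6000 theta=-3/70 (≈-0.0429)
After 3 (propagate distance d=9): x=-489/70 (≈-6.9857) theta=-3/70 (≈-0.0429)
After 4 (thin lens f=40): x=-489/70 (≈-6.9857) theta=369/2800 (≈0.1318)
After 5 (propagate distance d=9): x=-16239/2800 (≈-5.7996) theta=369/2800 (≈0.1318)
After 6 (thin lens f=22): x=-16239/2800 (≈-5.7996) theta=24357/61600 (≈0.3954)
After 7 (propagate distance d=17 (to screen)): x=56811/61600 (≈0.9223) theta=24357/61600 (≈0.3954)
|theta_initial|=0.2000 |theta_final|=24357/61600 (≈0.3954) -> increased

Answer: yes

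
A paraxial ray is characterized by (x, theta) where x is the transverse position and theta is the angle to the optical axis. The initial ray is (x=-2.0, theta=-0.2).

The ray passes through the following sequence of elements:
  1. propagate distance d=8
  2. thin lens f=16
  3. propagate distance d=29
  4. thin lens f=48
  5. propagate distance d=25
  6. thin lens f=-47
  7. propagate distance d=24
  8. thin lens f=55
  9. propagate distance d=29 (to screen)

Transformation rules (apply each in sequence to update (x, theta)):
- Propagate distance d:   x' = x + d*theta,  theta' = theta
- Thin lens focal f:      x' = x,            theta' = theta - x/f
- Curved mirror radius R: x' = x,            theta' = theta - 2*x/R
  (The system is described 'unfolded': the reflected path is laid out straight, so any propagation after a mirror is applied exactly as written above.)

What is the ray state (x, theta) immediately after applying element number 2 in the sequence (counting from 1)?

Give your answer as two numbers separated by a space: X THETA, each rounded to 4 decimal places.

Answer: -3.6000 0.0250

Derivation:
Initial: x=-2.0000 theta=-0.2000
After 1 (propagate distance d=8): x=-3.6000 theta=-0.2000
After 2 (thin lens f=16): x=-3.6000 theta=0.0250
Rounded to 4 decimal places: x = -3.6000, theta = 0.0250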